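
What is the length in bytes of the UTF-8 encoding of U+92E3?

U+92E3 = 0x92E3. UTF-8 uses 1 byte below 0x80, 2 below 0x800, 3 below 0x10000, 4 up to 0x10FFFF. 0x92E3 is in U+0800–U+FFFF → 3 bytes.

3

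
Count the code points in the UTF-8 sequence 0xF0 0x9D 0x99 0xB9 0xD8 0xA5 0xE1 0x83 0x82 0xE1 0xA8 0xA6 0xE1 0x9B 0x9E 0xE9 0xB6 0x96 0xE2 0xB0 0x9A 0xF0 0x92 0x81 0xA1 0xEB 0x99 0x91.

9

Byte at offset 0: 0xF0 = 11110000 → 4-byte char (#1). Advance 4.
Byte at offset 4: 0xD8 = 11011000 → 2-byte char (#2). Advance 2.
Byte at offset 6: 0xE1 = 11100001 → 3-byte char (#3). Advance 3.
Byte at offset 9: 0xE1 = 11100001 → 3-byte char (#4). Advance 3.
Byte at offset 12: 0xE1 = 11100001 → 3-byte char (#5). Advance 3.
Byte at offset 15: 0xE9 = 11101001 → 3-byte char (#6). Advance 3.
Byte at offset 18: 0xE2 = 11100010 → 3-byte char (#7). Advance 3.
Byte at offset 21: 0xF0 = 11110000 → 4-byte char (#8). Advance 4.
Byte at offset 25: 0xEB = 11101011 → 3-byte char (#9). Advance 3.
Reached end at offset 28 after 9 code points.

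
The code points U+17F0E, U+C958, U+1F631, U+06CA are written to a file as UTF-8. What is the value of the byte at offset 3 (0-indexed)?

0x8E

U+17F0E → 4-byte form F0 97 BC 8E at offsets 0–3.
Offset 3 falls in char 1's range; it's byte 4 of F0 97 BC 8E = 0x8E.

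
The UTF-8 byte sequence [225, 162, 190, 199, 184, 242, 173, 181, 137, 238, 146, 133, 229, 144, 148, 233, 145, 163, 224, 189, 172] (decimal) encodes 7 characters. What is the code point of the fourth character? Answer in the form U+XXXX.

Offset 0: leading byte 0xE1 = 11100001 → 3-byte char #1 = E1 A2 BE.
Offset 3: leading byte 0xC7 = 11000111 → 2-byte char #2 = C7 B8.
Offset 5: leading byte 0xF2 = 11110010 → 4-byte char #3 = F2 AD B5 89.
Offset 9: leading byte 0xEE = 11101110 → 3-byte char #4 = EE 92 85.
Leading byte 0xEE = 11101110 matches 1110xxxx → 3-byte sequence.
Byte 1: 0xEE = 11101110, payload 1110 (4 bits).
Byte 2: 0x92 = 10010010 (10xxxxxx ✓), payload 010010.
Byte 3: 0x85 = 10000101 (10xxxxxx ✓), payload 000101.
Concatenate: 1110010010000101 = 0xE485 (16 bits → U+E485).

U+E485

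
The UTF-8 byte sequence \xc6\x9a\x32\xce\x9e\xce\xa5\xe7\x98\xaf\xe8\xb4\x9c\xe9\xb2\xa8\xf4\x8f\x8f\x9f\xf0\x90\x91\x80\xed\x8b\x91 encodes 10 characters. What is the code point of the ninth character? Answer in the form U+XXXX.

Offset 0: leading byte 0xC6 = 11000110 → 2-byte char #1 = C6 9A.
Offset 2: leading byte 0x32 = 00110010 → 1-byte char #2 = 32.
Offset 3: leading byte 0xCE = 11001110 → 2-byte char #3 = CE 9E.
Offset 5: leading byte 0xCE = 11001110 → 2-byte char #4 = CE A5.
Offset 7: leading byte 0xE7 = 11100111 → 3-byte char #5 = E7 98 AF.
Offset 10: leading byte 0xE8 = 11101000 → 3-byte char #6 = E8 B4 9C.
Offset 13: leading byte 0xE9 = 11101001 → 3-byte char #7 = E9 B2 A8.
Offset 16: leading byte 0xF4 = 11110100 → 4-byte char #8 = F4 8F 8F 9F.
Offset 20: leading byte 0xF0 = 11110000 → 4-byte char #9 = F0 90 91 80.
Leading byte 0xF0 = 11110000 matches 11110xxx → 4-byte sequence.
Byte 1: 0xF0 = 11110000, payload 000 (3 bits).
Byte 2: 0x90 = 10010000 (10xxxxxx ✓), payload 010000.
Byte 3: 0x91 = 10010001 (10xxxxxx ✓), payload 010001.
Byte 4: 0x80 = 10000000 (10xxxxxx ✓), payload 000000.
Concatenate: 000010000010001000000 = 0x10440 (21 bits → U+10440).

U+10440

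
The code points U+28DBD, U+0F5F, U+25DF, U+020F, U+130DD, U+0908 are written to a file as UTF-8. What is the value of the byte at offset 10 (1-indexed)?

1-indexed offset 10 is 0-indexed offset 9.
U+28DBD → 4-byte form F0 A8 B6 BD at offsets 0–3.
U+0F5F → 3-byte form E0 BD 9F at offsets 4–6.
U+25DF → 3-byte form E2 97 9F at offsets 7–9.
Offset 9 falls in char 3's range; it's byte 3 of E2 97 9F = 0x9F.

0x9F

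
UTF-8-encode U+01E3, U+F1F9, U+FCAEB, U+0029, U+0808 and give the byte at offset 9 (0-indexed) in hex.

U+01E3 → 2-byte form C7 A3 at offsets 0–1.
U+F1F9 → 3-byte form EF 87 B9 at offsets 2–4.
U+FCAEB → 4-byte form F3 BC AB AB at offsets 5–8.
U+0029 → 1-byte form 29 at offsets 9–9.
Offset 9 falls in char 4's range; it's byte 1 of 29 = 0x29.

0x29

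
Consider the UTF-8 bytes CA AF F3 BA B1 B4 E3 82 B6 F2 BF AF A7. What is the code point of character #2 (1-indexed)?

U+FAC74

Offset 0: leading byte 0xCA = 11001010 → 2-byte char #1 = CA AF.
Offset 2: leading byte 0xF3 = 11110011 → 4-byte char #2 = F3 BA B1 B4.
Leading byte 0xF3 = 11110011 matches 11110xxx → 4-byte sequence.
Byte 1: 0xF3 = 11110011, payload 011 (3 bits).
Byte 2: 0xBA = 10111010 (10xxxxxx ✓), payload 111010.
Byte 3: 0xB1 = 10110001 (10xxxxxx ✓), payload 110001.
Byte 4: 0xB4 = 10110100 (10xxxxxx ✓), payload 110100.
Concatenate: 011111010110001110100 = 0xFAC74 (21 bits → U+FAC74).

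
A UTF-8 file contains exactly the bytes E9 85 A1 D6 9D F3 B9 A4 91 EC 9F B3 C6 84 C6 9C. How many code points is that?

6

Byte at offset 0: 0xE9 = 11101001 → 3-byte char (#1). Advance 3.
Byte at offset 3: 0xD6 = 11010110 → 2-byte char (#2). Advance 2.
Byte at offset 5: 0xF3 = 11110011 → 4-byte char (#3). Advance 4.
Byte at offset 9: 0xEC = 11101100 → 3-byte char (#4). Advance 3.
Byte at offset 12: 0xC6 = 11000110 → 2-byte char (#5). Advance 2.
Byte at offset 14: 0xC6 = 11000110 → 2-byte char (#6). Advance 2.
Reached end at offset 16 after 6 code points.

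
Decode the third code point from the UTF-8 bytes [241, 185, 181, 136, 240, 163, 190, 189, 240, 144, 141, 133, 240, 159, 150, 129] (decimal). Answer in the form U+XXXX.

Offset 0: leading byte 0xF1 = 11110001 → 4-byte char #1 = F1 B9 B5 88.
Offset 4: leading byte 0xF0 = 11110000 → 4-byte char #2 = F0 A3 BE BD.
Offset 8: leading byte 0xF0 = 11110000 → 4-byte char #3 = F0 90 8D 85.
Leading byte 0xF0 = 11110000 matches 11110xxx → 4-byte sequence.
Byte 1: 0xF0 = 11110000, payload 000 (3 bits).
Byte 2: 0x90 = 10010000 (10xxxxxx ✓), payload 010000.
Byte 3: 0x8D = 10001101 (10xxxxxx ✓), payload 001101.
Byte 4: 0x85 = 10000101 (10xxxxxx ✓), payload 000101.
Concatenate: 000010000001101000101 = 0x10345 (21 bits → U+10345).

U+10345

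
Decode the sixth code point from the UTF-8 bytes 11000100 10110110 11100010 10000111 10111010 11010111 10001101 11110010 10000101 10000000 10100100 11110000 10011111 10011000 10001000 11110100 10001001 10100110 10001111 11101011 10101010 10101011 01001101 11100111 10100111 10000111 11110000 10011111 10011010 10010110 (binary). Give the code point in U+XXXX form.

U+10998F

Offset 0: leading byte 0xC4 = 11000100 → 2-byte char #1 = C4 B6.
Offset 2: leading byte 0xE2 = 11100010 → 3-byte char #2 = E2 87 BA.
Offset 5: leading byte 0xD7 = 11010111 → 2-byte char #3 = D7 8D.
Offset 7: leading byte 0xF2 = 11110010 → 4-byte char #4 = F2 85 80 A4.
Offset 11: leading byte 0xF0 = 11110000 → 4-byte char #5 = F0 9F 98 88.
Offset 15: leading byte 0xF4 = 11110100 → 4-byte char #6 = F4 89 A6 8F.
Leading byte 0xF4 = 11110100 matches 11110xxx → 4-byte sequence.
Byte 1: 0xF4 = 11110100, payload 100 (3 bits).
Byte 2: 0x89 = 10001001 (10xxxxxx ✓), payload 001001.
Byte 3: 0xA6 = 10100110 (10xxxxxx ✓), payload 100110.
Byte 4: 0x8F = 10001111 (10xxxxxx ✓), payload 001111.
Concatenate: 100001001100110001111 = 0x10998F (21 bits → U+10998F).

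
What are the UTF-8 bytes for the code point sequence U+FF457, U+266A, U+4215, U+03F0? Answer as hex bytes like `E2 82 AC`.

F3 BF 91 97 E2 99 AA E4 88 95 CF B0

U+FF457: 4-byte form → F3 BF 91 97.
U+266A: 3-byte form → E2 99 AA.
U+4215: 3-byte form → E4 88 95.
U+03F0: 2-byte form → CF B0.
Concatenated (12 bytes): F3 BF 91 97 E2 99 AA E4 88 95 CF B0.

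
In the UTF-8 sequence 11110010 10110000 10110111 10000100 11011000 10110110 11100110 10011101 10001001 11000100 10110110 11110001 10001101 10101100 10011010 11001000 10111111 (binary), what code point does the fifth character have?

U+4DB1A

Offset 0: leading byte 0xF2 = 11110010 → 4-byte char #1 = F2 B0 B7 84.
Offset 4: leading byte 0xD8 = 11011000 → 2-byte char #2 = D8 B6.
Offset 6: leading byte 0xE6 = 11100110 → 3-byte char #3 = E6 9D 89.
Offset 9: leading byte 0xC4 = 11000100 → 2-byte char #4 = C4 B6.
Offset 11: leading byte 0xF1 = 11110001 → 4-byte char #5 = F1 8D AC 9A.
Leading byte 0xF1 = 11110001 matches 11110xxx → 4-byte sequence.
Byte 1: 0xF1 = 11110001, payload 001 (3 bits).
Byte 2: 0x8D = 10001101 (10xxxxxx ✓), payload 001101.
Byte 3: 0xAC = 10101100 (10xxxxxx ✓), payload 101100.
Byte 4: 0x9A = 10011010 (10xxxxxx ✓), payload 011010.
Concatenate: 001001101101100011010 = 0x4DB1A (21 bits → U+4DB1A).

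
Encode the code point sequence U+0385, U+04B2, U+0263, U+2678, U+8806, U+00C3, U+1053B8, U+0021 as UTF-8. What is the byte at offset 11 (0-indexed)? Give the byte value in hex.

0x86

U+0385 → 2-byte form CE 85 at offsets 0–1.
U+04B2 → 2-byte form D2 B2 at offsets 2–3.
U+0263 → 2-byte form C9 A3 at offsets 4–5.
U+2678 → 3-byte form E2 99 B8 at offsets 6–8.
U+8806 → 3-byte form E8 A0 86 at offsets 9–11.
Offset 11 falls in char 5's range; it's byte 3 of E8 A0 86 = 0x86.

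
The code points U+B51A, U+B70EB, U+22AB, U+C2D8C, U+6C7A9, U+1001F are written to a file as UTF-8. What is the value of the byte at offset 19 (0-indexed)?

U+B51A → 3-byte form EB 94 9A at offsets 0–2.
U+B70EB → 4-byte form F2 B7 83 AB at offsets 3–6.
U+22AB → 3-byte form E2 8A AB at offsets 7–9.
U+C2D8C → 4-byte form F3 82 B6 8C at offsets 10–13.
U+6C7A9 → 4-byte form F1 AC 9E A9 at offsets 14–17.
U+1001F → 4-byte form F0 90 80 9F at offsets 18–21.
Offset 19 falls in char 6's range; it's byte 2 of F0 90 80 9F = 0x90.

0x90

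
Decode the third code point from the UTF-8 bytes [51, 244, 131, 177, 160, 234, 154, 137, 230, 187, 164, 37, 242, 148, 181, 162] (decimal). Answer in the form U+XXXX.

U+A689

Offset 0: leading byte 0x33 = 00110011 → 1-byte char #1 = 33.
Offset 1: leading byte 0xF4 = 11110100 → 4-byte char #2 = F4 83 B1 A0.
Offset 5: leading byte 0xEA = 11101010 → 3-byte char #3 = EA 9A 89.
Leading byte 0xEA = 11101010 matches 1110xxxx → 3-byte sequence.
Byte 1: 0xEA = 11101010, payload 1010 (4 bits).
Byte 2: 0x9A = 10011010 (10xxxxxx ✓), payload 011010.
Byte 3: 0x89 = 10001001 (10xxxxxx ✓), payload 001001.
Concatenate: 1010011010001001 = 0xA689 (16 bits → U+A689).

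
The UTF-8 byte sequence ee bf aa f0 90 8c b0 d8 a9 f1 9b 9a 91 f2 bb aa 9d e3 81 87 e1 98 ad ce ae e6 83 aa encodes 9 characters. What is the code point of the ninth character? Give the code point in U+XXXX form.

Offset 0: leading byte 0xEE = 11101110 → 3-byte char #1 = EE BF AA.
Offset 3: leading byte 0xF0 = 11110000 → 4-byte char #2 = F0 90 8C B0.
Offset 7: leading byte 0xD8 = 11011000 → 2-byte char #3 = D8 A9.
Offset 9: leading byte 0xF1 = 11110001 → 4-byte char #4 = F1 9B 9A 91.
Offset 13: leading byte 0xF2 = 11110010 → 4-byte char #5 = F2 BB AA 9D.
Offset 17: leading byte 0xE3 = 11100011 → 3-byte char #6 = E3 81 87.
Offset 20: leading byte 0xE1 = 11100001 → 3-byte char #7 = E1 98 AD.
Offset 23: leading byte 0xCE = 11001110 → 2-byte char #8 = CE AE.
Offset 25: leading byte 0xE6 = 11100110 → 3-byte char #9 = E6 83 AA.
Leading byte 0xE6 = 11100110 matches 1110xxxx → 3-byte sequence.
Byte 1: 0xE6 = 11100110, payload 0110 (4 bits).
Byte 2: 0x83 = 10000011 (10xxxxxx ✓), payload 000011.
Byte 3: 0xAA = 10101010 (10xxxxxx ✓), payload 101010.
Concatenate: 0110000011101010 = 0x60EA (16 bits → U+60EA).

U+60EA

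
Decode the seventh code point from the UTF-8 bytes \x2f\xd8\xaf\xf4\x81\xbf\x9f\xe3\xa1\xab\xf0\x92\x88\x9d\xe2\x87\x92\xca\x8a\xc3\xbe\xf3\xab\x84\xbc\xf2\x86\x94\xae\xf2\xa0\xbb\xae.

Offset 0: leading byte 0x2F = 00101111 → 1-byte char #1 = 2F.
Offset 1: leading byte 0xD8 = 11011000 → 2-byte char #2 = D8 AF.
Offset 3: leading byte 0xF4 = 11110100 → 4-byte char #3 = F4 81 BF 9F.
Offset 7: leading byte 0xE3 = 11100011 → 3-byte char #4 = E3 A1 AB.
Offset 10: leading byte 0xF0 = 11110000 → 4-byte char #5 = F0 92 88 9D.
Offset 14: leading byte 0xE2 = 11100010 → 3-byte char #6 = E2 87 92.
Offset 17: leading byte 0xCA = 11001010 → 2-byte char #7 = CA 8A.
Leading byte 0xCA = 11001010 matches 110xxxxx → 2-byte sequence.
Byte 1: 0xCA = 11001010, payload 01010 (5 bits).
Byte 2: 0x8A = 10001010 (10xxxxxx ✓), payload 001010.
Concatenate: 01010001010 = 0x28A (11 bits → U+028A).

U+028A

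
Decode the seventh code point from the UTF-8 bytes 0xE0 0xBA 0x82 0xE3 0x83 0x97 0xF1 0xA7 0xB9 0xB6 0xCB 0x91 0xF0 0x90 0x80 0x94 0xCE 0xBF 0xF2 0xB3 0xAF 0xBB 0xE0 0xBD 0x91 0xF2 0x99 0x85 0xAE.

Offset 0: leading byte 0xE0 = 11100000 → 3-byte char #1 = E0 BA 82.
Offset 3: leading byte 0xE3 = 11100011 → 3-byte char #2 = E3 83 97.
Offset 6: leading byte 0xF1 = 11110001 → 4-byte char #3 = F1 A7 B9 B6.
Offset 10: leading byte 0xCB = 11001011 → 2-byte char #4 = CB 91.
Offset 12: leading byte 0xF0 = 11110000 → 4-byte char #5 = F0 90 80 94.
Offset 16: leading byte 0xCE = 11001110 → 2-byte char #6 = CE BF.
Offset 18: leading byte 0xF2 = 11110010 → 4-byte char #7 = F2 B3 AF BB.
Leading byte 0xF2 = 11110010 matches 11110xxx → 4-byte sequence.
Byte 1: 0xF2 = 11110010, payload 010 (3 bits).
Byte 2: 0xB3 = 10110011 (10xxxxxx ✓), payload 110011.
Byte 3: 0xAF = 10101111 (10xxxxxx ✓), payload 101111.
Byte 4: 0xBB = 10111011 (10xxxxxx ✓), payload 111011.
Concatenate: 010110011101111111011 = 0xB3BFB (21 bits → U+B3BFB).

U+B3BFB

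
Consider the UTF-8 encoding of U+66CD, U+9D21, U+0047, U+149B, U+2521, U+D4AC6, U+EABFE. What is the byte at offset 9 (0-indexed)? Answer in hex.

0x9B

U+66CD → 3-byte form E6 9B 8D at offsets 0–2.
U+9D21 → 3-byte form E9 B4 A1 at offsets 3–5.
U+0047 → 1-byte form 47 at offsets 6–6.
U+149B → 3-byte form E1 92 9B at offsets 7–9.
Offset 9 falls in char 4's range; it's byte 3 of E1 92 9B = 0x9B.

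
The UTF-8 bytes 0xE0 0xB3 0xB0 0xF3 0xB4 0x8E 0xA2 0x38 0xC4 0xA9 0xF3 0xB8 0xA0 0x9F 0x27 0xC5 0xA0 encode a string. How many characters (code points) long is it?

7

Byte at offset 0: 0xE0 = 11100000 → 3-byte char (#1). Advance 3.
Byte at offset 3: 0xF3 = 11110011 → 4-byte char (#2). Advance 4.
Byte at offset 7: 0x38 = 00111000 → 1-byte char (#3). Advance 1.
Byte at offset 8: 0xC4 = 11000100 → 2-byte char (#4). Advance 2.
Byte at offset 10: 0xF3 = 11110011 → 4-byte char (#5). Advance 4.
Byte at offset 14: 0x27 = 00100111 → 1-byte char (#6). Advance 1.
Byte at offset 15: 0xC5 = 11000101 → 2-byte char (#7). Advance 2.
Reached end at offset 17 after 7 code points.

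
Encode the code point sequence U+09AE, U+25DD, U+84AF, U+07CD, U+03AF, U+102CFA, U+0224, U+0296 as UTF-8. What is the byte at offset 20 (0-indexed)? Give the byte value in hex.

U+09AE → 3-byte form E0 A6 AE at offsets 0–2.
U+25DD → 3-byte form E2 97 9D at offsets 3–5.
U+84AF → 3-byte form E8 92 AF at offsets 6–8.
U+07CD → 2-byte form DF 8D at offsets 9–10.
U+03AF → 2-byte form CE AF at offsets 11–12.
U+102CFA → 4-byte form F4 82 B3 BA at offsets 13–16.
U+0224 → 2-byte form C8 A4 at offsets 17–18.
U+0296 → 2-byte form CA 96 at offsets 19–20.
Offset 20 falls in char 8's range; it's byte 2 of CA 96 = 0x96.

0x96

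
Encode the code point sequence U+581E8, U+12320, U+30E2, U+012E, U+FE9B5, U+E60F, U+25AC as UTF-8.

U+581E8: 4-byte form → F1 98 87 A8.
U+12320: 4-byte form → F0 92 8C A0.
U+30E2: 3-byte form → E3 83 A2.
U+012E: 2-byte form → C4 AE.
U+FE9B5: 4-byte form → F3 BE A6 B5.
U+E60F: 3-byte form → EE 98 8F.
U+25AC: 3-byte form → E2 96 AC.
Concatenated (23 bytes): F1 98 87 A8 F0 92 8C A0 E3 83 A2 C4 AE F3 BE A6 B5 EE 98 8F E2 96 AC.

F1 98 87 A8 F0 92 8C A0 E3 83 A2 C4 AE F3 BE A6 B5 EE 98 8F E2 96 AC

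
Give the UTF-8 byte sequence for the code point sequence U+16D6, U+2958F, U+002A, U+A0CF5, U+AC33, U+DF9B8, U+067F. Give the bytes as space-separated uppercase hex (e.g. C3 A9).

U+16D6: 3-byte form → E1 9B 96.
U+2958F: 4-byte form → F0 A9 96 8F.
U+002A: 1-byte form → 2A.
U+A0CF5: 4-byte form → F2 A0 B3 B5.
U+AC33: 3-byte form → EA B0 B3.
U+DF9B8: 4-byte form → F3 9F A6 B8.
U+067F: 2-byte form → D9 BF.
Concatenated (21 bytes): E1 9B 96 F0 A9 96 8F 2A F2 A0 B3 B5 EA B0 B3 F3 9F A6 B8 D9 BF.

E1 9B 96 F0 A9 96 8F 2A F2 A0 B3 B5 EA B0 B3 F3 9F A6 B8 D9 BF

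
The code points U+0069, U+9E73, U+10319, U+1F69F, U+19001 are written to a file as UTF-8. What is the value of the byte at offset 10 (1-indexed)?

0x9F

1-indexed offset 10 is 0-indexed offset 9.
U+0069 → 1-byte form 69 at offsets 0–0.
U+9E73 → 3-byte form E9 B9 B3 at offsets 1–3.
U+10319 → 4-byte form F0 90 8C 99 at offsets 4–7.
U+1F69F → 4-byte form F0 9F 9A 9F at offsets 8–11.
Offset 9 falls in char 4's range; it's byte 2 of F0 9F 9A 9F = 0x9F.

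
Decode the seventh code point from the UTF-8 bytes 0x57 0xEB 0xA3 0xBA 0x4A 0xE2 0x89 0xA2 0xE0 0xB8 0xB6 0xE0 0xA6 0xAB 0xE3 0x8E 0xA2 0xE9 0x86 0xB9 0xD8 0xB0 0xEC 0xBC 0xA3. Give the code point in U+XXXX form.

Offset 0: leading byte 0x57 = 01010111 → 1-byte char #1 = 57.
Offset 1: leading byte 0xEB = 11101011 → 3-byte char #2 = EB A3 BA.
Offset 4: leading byte 0x4A = 01001010 → 1-byte char #3 = 4A.
Offset 5: leading byte 0xE2 = 11100010 → 3-byte char #4 = E2 89 A2.
Offset 8: leading byte 0xE0 = 11100000 → 3-byte char #5 = E0 B8 B6.
Offset 11: leading byte 0xE0 = 11100000 → 3-byte char #6 = E0 A6 AB.
Offset 14: leading byte 0xE3 = 11100011 → 3-byte char #7 = E3 8E A2.
Leading byte 0xE3 = 11100011 matches 1110xxxx → 3-byte sequence.
Byte 1: 0xE3 = 11100011, payload 0011 (4 bits).
Byte 2: 0x8E = 10001110 (10xxxxxx ✓), payload 001110.
Byte 3: 0xA2 = 10100010 (10xxxxxx ✓), payload 100010.
Concatenate: 0011001110100010 = 0x33A2 (16 bits → U+33A2).

U+33A2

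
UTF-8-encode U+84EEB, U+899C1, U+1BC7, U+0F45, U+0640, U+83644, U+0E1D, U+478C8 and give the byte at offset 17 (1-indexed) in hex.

0xF2

1-indexed offset 17 is 0-indexed offset 16.
U+84EEB → 4-byte form F2 84 BB AB at offsets 0–3.
U+899C1 → 4-byte form F2 89 A7 81 at offsets 4–7.
U+1BC7 → 3-byte form E1 AF 87 at offsets 8–10.
U+0F45 → 3-byte form E0 BD 85 at offsets 11–13.
U+0640 → 2-byte form D9 80 at offsets 14–15.
U+83644 → 4-byte form F2 83 99 84 at offsets 16–19.
Offset 16 falls in char 6's range; it's byte 1 of F2 83 99 84 = 0xF2.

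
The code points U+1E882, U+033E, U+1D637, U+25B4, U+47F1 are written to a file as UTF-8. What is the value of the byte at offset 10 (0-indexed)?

U+1E882 → 4-byte form F0 9E A2 82 at offsets 0–3.
U+033E → 2-byte form CC BE at offsets 4–5.
U+1D637 → 4-byte form F0 9D 98 B7 at offsets 6–9.
U+25B4 → 3-byte form E2 96 B4 at offsets 10–12.
Offset 10 falls in char 4's range; it's byte 1 of E2 96 B4 = 0xE2.

0xE2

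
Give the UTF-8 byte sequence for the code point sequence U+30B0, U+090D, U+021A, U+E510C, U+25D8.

E3 82 B0 E0 A4 8D C8 9A F3 A5 84 8C E2 97 98

U+30B0: 3-byte form → E3 82 B0.
U+090D: 3-byte form → E0 A4 8D.
U+021A: 2-byte form → C8 9A.
U+E510C: 4-byte form → F3 A5 84 8C.
U+25D8: 3-byte form → E2 97 98.
Concatenated (15 bytes): E3 82 B0 E0 A4 8D C8 9A F3 A5 84 8C E2 97 98.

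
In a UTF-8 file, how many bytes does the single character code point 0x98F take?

U+098F = 0x98F. UTF-8 uses 1 byte below 0x80, 2 below 0x800, 3 below 0x10000, 4 up to 0x10FFFF. 0x98F is in U+0800–U+FFFF → 3 bytes.

3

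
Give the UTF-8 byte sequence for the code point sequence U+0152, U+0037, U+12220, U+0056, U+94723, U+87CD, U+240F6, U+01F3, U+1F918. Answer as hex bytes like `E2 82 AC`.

C5 92 37 F0 92 88 A0 56 F2 94 9C A3 E8 9F 8D F0 A4 83 B6 C7 B3 F0 9F A4 98

U+0152: 2-byte form → C5 92.
U+0037: 1-byte form → 37.
U+12220: 4-byte form → F0 92 88 A0.
U+0056: 1-byte form → 56.
U+94723: 4-byte form → F2 94 9C A3.
U+87CD: 3-byte form → E8 9F 8D.
U+240F6: 4-byte form → F0 A4 83 B6.
U+01F3: 2-byte form → C7 B3.
U+1F918: 4-byte form → F0 9F A4 98.
Concatenated (25 bytes): C5 92 37 F0 92 88 A0 56 F2 94 9C A3 E8 9F 8D F0 A4 83 B6 C7 B3 F0 9F A4 98.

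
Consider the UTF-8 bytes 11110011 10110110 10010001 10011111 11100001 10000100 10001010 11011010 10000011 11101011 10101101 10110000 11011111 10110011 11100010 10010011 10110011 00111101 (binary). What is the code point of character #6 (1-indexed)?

U+24F3

Offset 0: leading byte 0xF3 = 11110011 → 4-byte char #1 = F3 B6 91 9F.
Offset 4: leading byte 0xE1 = 11100001 → 3-byte char #2 = E1 84 8A.
Offset 7: leading byte 0xDA = 11011010 → 2-byte char #3 = DA 83.
Offset 9: leading byte 0xEB = 11101011 → 3-byte char #4 = EB AD B0.
Offset 12: leading byte 0xDF = 11011111 → 2-byte char #5 = DF B3.
Offset 14: leading byte 0xE2 = 11100010 → 3-byte char #6 = E2 93 B3.
Leading byte 0xE2 = 11100010 matches 1110xxxx → 3-byte sequence.
Byte 1: 0xE2 = 11100010, payload 0010 (4 bits).
Byte 2: 0x93 = 10010011 (10xxxxxx ✓), payload 010011.
Byte 3: 0xB3 = 10110011 (10xxxxxx ✓), payload 110011.
Concatenate: 0010010011110011 = 0x24F3 (16 bits → U+24F3).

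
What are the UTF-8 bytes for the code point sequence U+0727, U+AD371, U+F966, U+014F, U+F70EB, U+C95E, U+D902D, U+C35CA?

DC A7 F2 AD 8D B1 EF A5 A6 C5 8F F3 B7 83 AB EC A5 9E F3 99 80 AD F3 83 97 8A

U+0727: 2-byte form → DC A7.
U+AD371: 4-byte form → F2 AD 8D B1.
U+F966: 3-byte form → EF A5 A6.
U+014F: 2-byte form → C5 8F.
U+F70EB: 4-byte form → F3 B7 83 AB.
U+C95E: 3-byte form → EC A5 9E.
U+D902D: 4-byte form → F3 99 80 AD.
U+C35CA: 4-byte form → F3 83 97 8A.
Concatenated (26 bytes): DC A7 F2 AD 8D B1 EF A5 A6 C5 8F F3 B7 83 AB EC A5 9E F3 99 80 AD F3 83 97 8A.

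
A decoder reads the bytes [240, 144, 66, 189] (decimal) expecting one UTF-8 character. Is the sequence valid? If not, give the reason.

Leading byte 0xF0 = 11110000 → 4-byte form.
Byte 3 is 0x42 = 01000010, which is not 10xxxxxx — expected a continuation byte.

invalid (non-continuation byte where continuation expected)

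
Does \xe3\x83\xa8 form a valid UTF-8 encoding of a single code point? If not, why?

Leading byte 0xE3 = 11100011 → 3-byte form.
Continuation bytes 0x83=10000011, 0xA8=10101000 all match 10xxxxxx.
Decoded value 0x30E8 is ≥ 0x800 (shortest form) and not a surrogate.

valid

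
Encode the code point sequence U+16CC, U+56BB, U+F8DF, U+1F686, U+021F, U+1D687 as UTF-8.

U+16CC: 3-byte form → E1 9B 8C.
U+56BB: 3-byte form → E5 9A BB.
U+F8DF: 3-byte form → EF A3 9F.
U+1F686: 4-byte form → F0 9F 9A 86.
U+021F: 2-byte form → C8 9F.
U+1D687: 4-byte form → F0 9D 9A 87.
Concatenated (19 bytes): E1 9B 8C E5 9A BB EF A3 9F F0 9F 9A 86 C8 9F F0 9D 9A 87.

E1 9B 8C E5 9A BB EF A3 9F F0 9F 9A 86 C8 9F F0 9D 9A 87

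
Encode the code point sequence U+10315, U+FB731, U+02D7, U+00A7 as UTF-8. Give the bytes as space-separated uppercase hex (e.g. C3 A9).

F0 90 8C 95 F3 BB 9C B1 CB 97 C2 A7

U+10315: 4-byte form → F0 90 8C 95.
U+FB731: 4-byte form → F3 BB 9C B1.
U+02D7: 2-byte form → CB 97.
U+00A7: 2-byte form → C2 A7.
Concatenated (12 bytes): F0 90 8C 95 F3 BB 9C B1 CB 97 C2 A7.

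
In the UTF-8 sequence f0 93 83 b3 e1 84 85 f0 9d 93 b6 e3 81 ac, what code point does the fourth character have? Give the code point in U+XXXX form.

U+306C

Offset 0: leading byte 0xF0 = 11110000 → 4-byte char #1 = F0 93 83 B3.
Offset 4: leading byte 0xE1 = 11100001 → 3-byte char #2 = E1 84 85.
Offset 7: leading byte 0xF0 = 11110000 → 4-byte char #3 = F0 9D 93 B6.
Offset 11: leading byte 0xE3 = 11100011 → 3-byte char #4 = E3 81 AC.
Leading byte 0xE3 = 11100011 matches 1110xxxx → 3-byte sequence.
Byte 1: 0xE3 = 11100011, payload 0011 (4 bits).
Byte 2: 0x81 = 10000001 (10xxxxxx ✓), payload 000001.
Byte 3: 0xAC = 10101100 (10xxxxxx ✓), payload 101100.
Concatenate: 0011000001101100 = 0x306C (16 bits → U+306C).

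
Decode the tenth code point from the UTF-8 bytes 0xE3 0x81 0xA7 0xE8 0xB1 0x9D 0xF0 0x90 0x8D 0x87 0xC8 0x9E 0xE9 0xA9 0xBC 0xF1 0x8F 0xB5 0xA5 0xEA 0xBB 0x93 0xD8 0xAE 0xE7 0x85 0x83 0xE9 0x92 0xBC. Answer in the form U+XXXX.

U+94BC

Offset 0: leading byte 0xE3 = 11100011 → 3-byte char #1 = E3 81 A7.
Offset 3: leading byte 0xE8 = 11101000 → 3-byte char #2 = E8 B1 9D.
Offset 6: leading byte 0xF0 = 11110000 → 4-byte char #3 = F0 90 8D 87.
Offset 10: leading byte 0xC8 = 11001000 → 2-byte char #4 = C8 9E.
Offset 12: leading byte 0xE9 = 11101001 → 3-byte char #5 = E9 A9 BC.
Offset 15: leading byte 0xF1 = 11110001 → 4-byte char #6 = F1 8F B5 A5.
Offset 19: leading byte 0xEA = 11101010 → 3-byte char #7 = EA BB 93.
Offset 22: leading byte 0xD8 = 11011000 → 2-byte char #8 = D8 AE.
Offset 24: leading byte 0xE7 = 11100111 → 3-byte char #9 = E7 85 83.
Offset 27: leading byte 0xE9 = 11101001 → 3-byte char #10 = E9 92 BC.
Leading byte 0xE9 = 11101001 matches 1110xxxx → 3-byte sequence.
Byte 1: 0xE9 = 11101001, payload 1001 (4 bits).
Byte 2: 0x92 = 10010010 (10xxxxxx ✓), payload 010010.
Byte 3: 0xBC = 10111100 (10xxxxxx ✓), payload 111100.
Concatenate: 1001010010111100 = 0x94BC (16 bits → U+94BC).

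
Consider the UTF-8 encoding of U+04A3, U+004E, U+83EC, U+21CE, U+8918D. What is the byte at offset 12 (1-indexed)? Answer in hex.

0x86

1-indexed offset 12 is 0-indexed offset 11.
U+04A3 → 2-byte form D2 A3 at offsets 0–1.
U+004E → 1-byte form 4E at offsets 2–2.
U+83EC → 3-byte form E8 8F AC at offsets 3–5.
U+21CE → 3-byte form E2 87 8E at offsets 6–8.
U+8918D → 4-byte form F2 89 86 8D at offsets 9–12.
Offset 11 falls in char 5's range; it's byte 3 of F2 89 86 8D = 0x86.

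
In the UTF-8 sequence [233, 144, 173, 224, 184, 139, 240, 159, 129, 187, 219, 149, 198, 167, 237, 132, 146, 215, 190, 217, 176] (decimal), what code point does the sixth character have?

Offset 0: leading byte 0xE9 = 11101001 → 3-byte char #1 = E9 90 AD.
Offset 3: leading byte 0xE0 = 11100000 → 3-byte char #2 = E0 B8 8B.
Offset 6: leading byte 0xF0 = 11110000 → 4-byte char #3 = F0 9F 81 BB.
Offset 10: leading byte 0xDB = 11011011 → 2-byte char #4 = DB 95.
Offset 12: leading byte 0xC6 = 11000110 → 2-byte char #5 = C6 A7.
Offset 14: leading byte 0xED = 11101101 → 3-byte char #6 = ED 84 92.
Leading byte 0xED = 11101101 matches 1110xxxx → 3-byte sequence.
Byte 1: 0xED = 11101101, payload 1101 (4 bits).
Byte 2: 0x84 = 10000100 (10xxxxxx ✓), payload 000100.
Byte 3: 0x92 = 10010010 (10xxxxxx ✓), payload 010010.
Concatenate: 1101000100010010 = 0xD112 (16 bits → U+D112).

U+D112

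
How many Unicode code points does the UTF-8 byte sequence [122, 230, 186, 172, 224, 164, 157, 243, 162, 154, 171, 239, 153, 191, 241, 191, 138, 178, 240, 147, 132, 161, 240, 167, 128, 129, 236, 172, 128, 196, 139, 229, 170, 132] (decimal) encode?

Byte at offset 0: 0x7A = 01111010 → 1-byte char (#1). Advance 1.
Byte at offset 1: 0xE6 = 11100110 → 3-byte char (#2). Advance 3.
Byte at offset 4: 0xE0 = 11100000 → 3-byte char (#3). Advance 3.
Byte at offset 7: 0xF3 = 11110011 → 4-byte char (#4). Advance 4.
Byte at offset 11: 0xEF = 11101111 → 3-byte char (#5). Advance 3.
Byte at offset 14: 0xF1 = 11110001 → 4-byte char (#6). Advance 4.
Byte at offset 18: 0xF0 = 11110000 → 4-byte char (#7). Advance 4.
Byte at offset 22: 0xF0 = 11110000 → 4-byte char (#8). Advance 4.
Byte at offset 26: 0xEC = 11101100 → 3-byte char (#9). Advance 3.
Byte at offset 29: 0xC4 = 11000100 → 2-byte char (#10). Advance 2.
Byte at offset 31: 0xE5 = 11100101 → 3-byte char (#11). Advance 3.
Reached end at offset 34 after 11 code points.

11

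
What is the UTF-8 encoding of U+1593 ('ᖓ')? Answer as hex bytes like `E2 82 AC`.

E1 96 93

U+1593 = 0x1593 = 5523 decimal. In range U+0800–U+FFFF → 3-byte form: 1110xxxx 10xxxxxx 10xxxxxx.
Binary (16 bits): 0001010110010011.
Split 4+6+6: 0001 | 010110 | 010011.
Byte 1: 11100001 = 0xE1.
Byte 2: 10010110 = 0x96.
Byte 3: 10010011 = 0x93.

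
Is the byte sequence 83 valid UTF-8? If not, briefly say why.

Byte 0x83 = 10000011 has the form 10xxxxxx — a continuation byte — but there is no preceding leading byte.

invalid (continuation byte with no leading byte)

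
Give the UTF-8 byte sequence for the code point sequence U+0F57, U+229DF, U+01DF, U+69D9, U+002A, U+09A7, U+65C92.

U+0F57: 3-byte form → E0 BD 97.
U+229DF: 4-byte form → F0 A2 A7 9F.
U+01DF: 2-byte form → C7 9F.
U+69D9: 3-byte form → E6 A7 99.
U+002A: 1-byte form → 2A.
U+09A7: 3-byte form → E0 A6 A7.
U+65C92: 4-byte form → F1 A5 B2 92.
Concatenated (20 bytes): E0 BD 97 F0 A2 A7 9F C7 9F E6 A7 99 2A E0 A6 A7 F1 A5 B2 92.

E0 BD 97 F0 A2 A7 9F C7 9F E6 A7 99 2A E0 A6 A7 F1 A5 B2 92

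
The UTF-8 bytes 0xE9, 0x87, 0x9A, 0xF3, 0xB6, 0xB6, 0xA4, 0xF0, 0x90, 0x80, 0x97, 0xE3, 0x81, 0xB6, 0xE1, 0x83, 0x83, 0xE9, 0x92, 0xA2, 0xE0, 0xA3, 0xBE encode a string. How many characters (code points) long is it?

Byte at offset 0: 0xE9 = 11101001 → 3-byte char (#1). Advance 3.
Byte at offset 3: 0xF3 = 11110011 → 4-byte char (#2). Advance 4.
Byte at offset 7: 0xF0 = 11110000 → 4-byte char (#3). Advance 4.
Byte at offset 11: 0xE3 = 11100011 → 3-byte char (#4). Advance 3.
Byte at offset 14: 0xE1 = 11100001 → 3-byte char (#5). Advance 3.
Byte at offset 17: 0xE9 = 11101001 → 3-byte char (#6). Advance 3.
Byte at offset 20: 0xE0 = 11100000 → 3-byte char (#7). Advance 3.
Reached end at offset 23 after 7 code points.

7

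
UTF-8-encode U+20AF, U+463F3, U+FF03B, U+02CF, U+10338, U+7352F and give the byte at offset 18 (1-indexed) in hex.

0xF1

1-indexed offset 18 is 0-indexed offset 17.
U+20AF → 3-byte form E2 82 AF at offsets 0–2.
U+463F3 → 4-byte form F1 86 8F B3 at offsets 3–6.
U+FF03B → 4-byte form F3 BF 80 BB at offsets 7–10.
U+02CF → 2-byte form CB 8F at offsets 11–12.
U+10338 → 4-byte form F0 90 8C B8 at offsets 13–16.
U+7352F → 4-byte form F1 B3 94 AF at offsets 17–20.
Offset 17 falls in char 6's range; it's byte 1 of F1 B3 94 AF = 0xF1.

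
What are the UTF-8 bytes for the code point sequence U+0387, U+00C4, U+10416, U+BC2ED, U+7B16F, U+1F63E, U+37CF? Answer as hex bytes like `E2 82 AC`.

U+0387: 2-byte form → CE 87.
U+00C4: 2-byte form → C3 84.
U+10416: 4-byte form → F0 90 90 96.
U+BC2ED: 4-byte form → F2 BC 8B AD.
U+7B16F: 4-byte form → F1 BB 85 AF.
U+1F63E: 4-byte form → F0 9F 98 BE.
U+37CF: 3-byte form → E3 9F 8F.
Concatenated (23 bytes): CE 87 C3 84 F0 90 90 96 F2 BC 8B AD F1 BB 85 AF F0 9F 98 BE E3 9F 8F.

CE 87 C3 84 F0 90 90 96 F2 BC 8B AD F1 BB 85 AF F0 9F 98 BE E3 9F 8F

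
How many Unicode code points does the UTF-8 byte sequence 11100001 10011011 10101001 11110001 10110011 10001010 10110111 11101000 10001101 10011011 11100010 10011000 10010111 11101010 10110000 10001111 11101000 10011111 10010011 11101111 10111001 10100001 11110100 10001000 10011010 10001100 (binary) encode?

Byte at offset 0: 0xE1 = 11100001 → 3-byte char (#1). Advance 3.
Byte at offset 3: 0xF1 = 11110001 → 4-byte char (#2). Advance 4.
Byte at offset 7: 0xE8 = 11101000 → 3-byte char (#3). Advance 3.
Byte at offset 10: 0xE2 = 11100010 → 3-byte char (#4). Advance 3.
Byte at offset 13: 0xEA = 11101010 → 3-byte char (#5). Advance 3.
Byte at offset 16: 0xE8 = 11101000 → 3-byte char (#6). Advance 3.
Byte at offset 19: 0xEF = 11101111 → 3-byte char (#7). Advance 3.
Byte at offset 22: 0xF4 = 11110100 → 4-byte char (#8). Advance 4.
Reached end at offset 26 after 8 code points.

8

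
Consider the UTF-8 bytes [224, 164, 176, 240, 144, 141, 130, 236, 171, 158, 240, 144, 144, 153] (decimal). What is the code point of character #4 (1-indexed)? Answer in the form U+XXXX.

Offset 0: leading byte 0xE0 = 11100000 → 3-byte char #1 = E0 A4 B0.
Offset 3: leading byte 0xF0 = 11110000 → 4-byte char #2 = F0 90 8D 82.
Offset 7: leading byte 0xEC = 11101100 → 3-byte char #3 = EC AB 9E.
Offset 10: leading byte 0xF0 = 11110000 → 4-byte char #4 = F0 90 90 99.
Leading byte 0xF0 = 11110000 matches 11110xxx → 4-byte sequence.
Byte 1: 0xF0 = 11110000, payload 000 (3 bits).
Byte 2: 0x90 = 10010000 (10xxxxxx ✓), payload 010000.
Byte 3: 0x90 = 10010000 (10xxxxxx ✓), payload 010000.
Byte 4: 0x99 = 10011001 (10xxxxxx ✓), payload 011001.
Concatenate: 000010000010000011001 = 0x10419 (21 bits → U+10419).

U+10419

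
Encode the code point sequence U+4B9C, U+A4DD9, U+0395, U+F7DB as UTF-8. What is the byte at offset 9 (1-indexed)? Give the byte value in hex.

0x95

1-indexed offset 9 is 0-indexed offset 8.
U+4B9C → 3-byte form E4 AE 9C at offsets 0–2.
U+A4DD9 → 4-byte form F2 A4 B7 99 at offsets 3–6.
U+0395 → 2-byte form CE 95 at offsets 7–8.
Offset 8 falls in char 3's range; it's byte 2 of CE 95 = 0x95.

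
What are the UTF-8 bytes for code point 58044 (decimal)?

EE 8A BC

U+E2BC = 0xE2BC = 58044 decimal. In range U+0800–U+FFFF → 3-byte form: 1110xxxx 10xxxxxx 10xxxxxx.
Binary (16 bits): 1110001010111100.
Split 4+6+6: 1110 | 001010 | 111100.
Byte 1: 11101110 = 0xEE.
Byte 2: 10001010 = 0x8A.
Byte 3: 10111100 = 0xBC.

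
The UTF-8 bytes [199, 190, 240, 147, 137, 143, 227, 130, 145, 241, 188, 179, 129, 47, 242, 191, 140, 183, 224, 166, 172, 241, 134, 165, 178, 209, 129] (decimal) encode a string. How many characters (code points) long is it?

9

Byte at offset 0: 0xC7 = 11000111 → 2-byte char (#1). Advance 2.
Byte at offset 2: 0xF0 = 11110000 → 4-byte char (#2). Advance 4.
Byte at offset 6: 0xE3 = 11100011 → 3-byte char (#3). Advance 3.
Byte at offset 9: 0xF1 = 11110001 → 4-byte char (#4). Advance 4.
Byte at offset 13: 0x2F = 00101111 → 1-byte char (#5). Advance 1.
Byte at offset 14: 0xF2 = 11110010 → 4-byte char (#6). Advance 4.
Byte at offset 18: 0xE0 = 11100000 → 3-byte char (#7). Advance 3.
Byte at offset 21: 0xF1 = 11110001 → 4-byte char (#8). Advance 4.
Byte at offset 25: 0xD1 = 11010001 → 2-byte char (#9). Advance 2.
Reached end at offset 27 after 9 code points.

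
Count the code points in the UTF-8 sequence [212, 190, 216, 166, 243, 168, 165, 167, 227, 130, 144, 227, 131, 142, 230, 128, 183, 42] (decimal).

7

Byte at offset 0: 0xD4 = 11010100 → 2-byte char (#1). Advance 2.
Byte at offset 2: 0xD8 = 11011000 → 2-byte char (#2). Advance 2.
Byte at offset 4: 0xF3 = 11110011 → 4-byte char (#3). Advance 4.
Byte at offset 8: 0xE3 = 11100011 → 3-byte char (#4). Advance 3.
Byte at offset 11: 0xE3 = 11100011 → 3-byte char (#5). Advance 3.
Byte at offset 14: 0xE6 = 11100110 → 3-byte char (#6). Advance 3.
Byte at offset 17: 0x2A = 00101010 → 1-byte char (#7). Advance 1.
Reached end at offset 18 after 7 code points.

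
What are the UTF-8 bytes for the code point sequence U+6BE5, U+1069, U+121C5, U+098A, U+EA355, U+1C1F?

U+6BE5: 3-byte form → E6 AF A5.
U+1069: 3-byte form → E1 81 A9.
U+121C5: 4-byte form → F0 92 87 85.
U+098A: 3-byte form → E0 A6 8A.
U+EA355: 4-byte form → F3 AA 8D 95.
U+1C1F: 3-byte form → E1 B0 9F.
Concatenated (20 bytes): E6 AF A5 E1 81 A9 F0 92 87 85 E0 A6 8A F3 AA 8D 95 E1 B0 9F.

E6 AF A5 E1 81 A9 F0 92 87 85 E0 A6 8A F3 AA 8D 95 E1 B0 9F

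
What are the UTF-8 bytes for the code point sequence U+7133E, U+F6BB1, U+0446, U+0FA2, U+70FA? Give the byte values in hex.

U+7133E: 4-byte form → F1 B1 8C BE.
U+F6BB1: 4-byte form → F3 B6 AE B1.
U+0446: 2-byte form → D1 86.
U+0FA2: 3-byte form → E0 BE A2.
U+70FA: 3-byte form → E7 83 BA.
Concatenated (16 bytes): F1 B1 8C BE F3 B6 AE B1 D1 86 E0 BE A2 E7 83 BA.

F1 B1 8C BE F3 B6 AE B1 D1 86 E0 BE A2 E7 83 BA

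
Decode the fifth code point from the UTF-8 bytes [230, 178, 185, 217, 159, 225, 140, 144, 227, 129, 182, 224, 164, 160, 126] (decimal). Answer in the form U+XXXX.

Offset 0: leading byte 0xE6 = 11100110 → 3-byte char #1 = E6 B2 B9.
Offset 3: leading byte 0xD9 = 11011001 → 2-byte char #2 = D9 9F.
Offset 5: leading byte 0xE1 = 11100001 → 3-byte char #3 = E1 8C 90.
Offset 8: leading byte 0xE3 = 11100011 → 3-byte char #4 = E3 81 B6.
Offset 11: leading byte 0xE0 = 11100000 → 3-byte char #5 = E0 A4 A0.
Leading byte 0xE0 = 11100000 matches 1110xxxx → 3-byte sequence.
Byte 1: 0xE0 = 11100000, payload 0000 (4 bits).
Byte 2: 0xA4 = 10100100 (10xxxxxx ✓), payload 100100.
Byte 3: 0xA0 = 10100000 (10xxxxxx ✓), payload 100000.
Concatenate: 0000100100100000 = 0x920 (16 bits → U+0920).

U+0920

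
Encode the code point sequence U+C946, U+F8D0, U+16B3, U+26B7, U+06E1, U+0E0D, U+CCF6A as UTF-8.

EC A5 86 EF A3 90 E1 9A B3 E2 9A B7 DB A1 E0 B8 8D F3 8C BD AA

U+C946: 3-byte form → EC A5 86.
U+F8D0: 3-byte form → EF A3 90.
U+16B3: 3-byte form → E1 9A B3.
U+26B7: 3-byte form → E2 9A B7.
U+06E1: 2-byte form → DB A1.
U+0E0D: 3-byte form → E0 B8 8D.
U+CCF6A: 4-byte form → F3 8C BD AA.
Concatenated (21 bytes): EC A5 86 EF A3 90 E1 9A B3 E2 9A B7 DB A1 E0 B8 8D F3 8C BD AA.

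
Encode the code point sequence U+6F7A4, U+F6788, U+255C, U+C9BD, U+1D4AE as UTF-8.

U+6F7A4: 4-byte form → F1 AF 9E A4.
U+F6788: 4-byte form → F3 B6 9E 88.
U+255C: 3-byte form → E2 95 9C.
U+C9BD: 3-byte form → EC A6 BD.
U+1D4AE: 4-byte form → F0 9D 92 AE.
Concatenated (18 bytes): F1 AF 9E A4 F3 B6 9E 88 E2 95 9C EC A6 BD F0 9D 92 AE.

F1 AF 9E A4 F3 B6 9E 88 E2 95 9C EC A6 BD F0 9D 92 AE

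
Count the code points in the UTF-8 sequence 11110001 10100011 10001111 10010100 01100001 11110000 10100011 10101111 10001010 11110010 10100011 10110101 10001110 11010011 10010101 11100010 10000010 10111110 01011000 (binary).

7

Byte at offset 0: 0xF1 = 11110001 → 4-byte char (#1). Advance 4.
Byte at offset 4: 0x61 = 01100001 → 1-byte char (#2). Advance 1.
Byte at offset 5: 0xF0 = 11110000 → 4-byte char (#3). Advance 4.
Byte at offset 9: 0xF2 = 11110010 → 4-byte char (#4). Advance 4.
Byte at offset 13: 0xD3 = 11010011 → 2-byte char (#5). Advance 2.
Byte at offset 15: 0xE2 = 11100010 → 3-byte char (#6). Advance 3.
Byte at offset 18: 0x58 = 01011000 → 1-byte char (#7). Advance 1.
Reached end at offset 19 after 7 code points.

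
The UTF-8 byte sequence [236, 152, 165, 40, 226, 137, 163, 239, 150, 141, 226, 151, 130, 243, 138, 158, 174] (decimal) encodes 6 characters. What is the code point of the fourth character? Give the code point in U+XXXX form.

Offset 0: leading byte 0xEC = 11101100 → 3-byte char #1 = EC 98 A5.
Offset 3: leading byte 0x28 = 00101000 → 1-byte char #2 = 28.
Offset 4: leading byte 0xE2 = 11100010 → 3-byte char #3 = E2 89 A3.
Offset 7: leading byte 0xEF = 11101111 → 3-byte char #4 = EF 96 8D.
Leading byte 0xEF = 11101111 matches 1110xxxx → 3-byte sequence.
Byte 1: 0xEF = 11101111, payload 1111 (4 bits).
Byte 2: 0x96 = 10010110 (10xxxxxx ✓), payload 010110.
Byte 3: 0x8D = 10001101 (10xxxxxx ✓), payload 001101.
Concatenate: 1111010110001101 = 0xF58D (16 bits → U+F58D).

U+F58D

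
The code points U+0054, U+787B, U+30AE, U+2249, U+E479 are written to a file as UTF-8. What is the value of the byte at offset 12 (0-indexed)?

U+0054 → 1-byte form 54 at offsets 0–0.
U+787B → 3-byte form E7 A1 BB at offsets 1–3.
U+30AE → 3-byte form E3 82 AE at offsets 4–6.
U+2249 → 3-byte form E2 89 89 at offsets 7–9.
U+E479 → 3-byte form EE 91 B9 at offsets 10–12.
Offset 12 falls in char 5's range; it's byte 3 of EE 91 B9 = 0xB9.

0xB9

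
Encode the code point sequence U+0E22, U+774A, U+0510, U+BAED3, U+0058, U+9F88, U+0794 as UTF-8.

E0 B8 A2 E7 9D 8A D4 90 F2 BA BB 93 58 E9 BE 88 DE 94

U+0E22: 3-byte form → E0 B8 A2.
U+774A: 3-byte form → E7 9D 8A.
U+0510: 2-byte form → D4 90.
U+BAED3: 4-byte form → F2 BA BB 93.
U+0058: 1-byte form → 58.
U+9F88: 3-byte form → E9 BE 88.
U+0794: 2-byte form → DE 94.
Concatenated (18 bytes): E0 B8 A2 E7 9D 8A D4 90 F2 BA BB 93 58 E9 BE 88 DE 94.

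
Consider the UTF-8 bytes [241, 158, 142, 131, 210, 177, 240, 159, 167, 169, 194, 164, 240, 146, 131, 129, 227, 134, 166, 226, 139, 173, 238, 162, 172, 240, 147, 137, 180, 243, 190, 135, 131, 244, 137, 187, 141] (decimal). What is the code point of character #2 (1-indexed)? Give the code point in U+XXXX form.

U+04B1

Offset 0: leading byte 0xF1 = 11110001 → 4-byte char #1 = F1 9E 8E 83.
Offset 4: leading byte 0xD2 = 11010010 → 2-byte char #2 = D2 B1.
Leading byte 0xD2 = 11010010 matches 110xxxxx → 2-byte sequence.
Byte 1: 0xD2 = 11010010, payload 10010 (5 bits).
Byte 2: 0xB1 = 10110001 (10xxxxxx ✓), payload 110001.
Concatenate: 10010110001 = 0x4B1 (11 bits → U+04B1).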